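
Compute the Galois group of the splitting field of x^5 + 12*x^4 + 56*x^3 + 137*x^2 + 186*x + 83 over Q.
D_5 (order 10)

The polynomial f is an irreducible quintic over Q, so G = Gal(f/Q) is a transitive subgroup of S_5: one of C_5 (5T1, order 5), D_5 (5T2, order 10), F_20 (5T3, order 20), A_5 (5T4, order 60) or S_5 (5T5, order 120). The discriminant of f is 380445025 = 19505^2, a perfect square, so G is contained in A_5. The transitive groups of degree 5 contained in A_5 are: C_5 (5T1, order 5), D_5 (5T2, order 10), A_5 (5T4, order 60). By Dedekind's theorem, for a prime p not dividing disc(f) the degrees of the irreducible factors of f mod p form the cycle type of an element of G. Factoring f modulo the 23 such primes p <= 101 (skipping 5, 47, 83, which divide the discriminant), each new pattern first appears at: mod 2: f = (x^5 + x^2 + 1), pattern 5; mod 11: f = (x + 1)(x^2 + 4x + 8)(x^2 + 7x + 9), pattern 2+2+1. No other pattern occurs in this range, so the set of observed cycle types is {5, 2+2+1}. The candidates containing elements of all these cycle types are D_5 (5T2) of order 10, A_5 (5T4) of order 60; the others are excluded. The observed types are precisely the cycle types that occur in D_5 (5T2) (apart from the identity). Each of the other remaining candidates has further cycle types, and by the Chebotarev density theorem the matching factorization patterns would occur for a proportion of primes equal to their share of the group: A_5 (5T4) additionally contains elements of type 3+1+1 (20 of its 60 elements, about 33% of primes). None of the 23 primes tested shows any such pattern (for each of these groups the chance of that is below 10^-4), which rules them out. Hence G = D_5 (5T2), of order 10.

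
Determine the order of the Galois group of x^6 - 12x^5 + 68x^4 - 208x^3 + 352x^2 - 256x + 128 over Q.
The degree of the splitting field over Q equals the order of the Galois group, so first determine the group. The polynomial f is an irreducible sextic over Q, so G = Gal(f/Q) is one of the 16 transitive subgroups 6T1, ..., 6T16 of S_6. The discriminant of f is -201485505789952, which is not a perfect square, so G is not contained in A_6. The transitive groups of degree 6 not contained in A_6 are: C_6 (6T1, order 6), S_3 (6T2, order 6), D_6 (6T3, order 12), C_3 x S_3 (6T5, order 18), A_4 x C_2 (6T6, order 24), S_4 (6T8, order 24), S_3 x S_3 (6T9, order 36), S_4 x C_2 (6T11, order 48), (S_3 x S_3) : C_2 (6T13, order 72), PGL(2,5) (6T14, order 120), S_6 (6T16, order 720). By Dedekind's theorem, for a prime p not dividing disc(f) the degrees of the irreducible factors of f mod p form the cycle type of an element of G. Factoring f modulo the 29 such primes p <= 113 (skipping 2, which divides the discriminant), each new pattern first appears at: mod 3: f = (x^6 + 2x^4 + 2x^3 + x^2 + 2x + 2), pattern 6; mod 5: f = (x + 1)(x^2 + 3x + 3)(x^3 + 4x^2 + x + 1), pattern 3+2+1; mod 7: f = (x^2 + x + 4)(x^4 + x^3 + 5x + 4), pattern 4+2; mod 17: f = (x^3 + 11x^2 + 16x + 7)(x^3 + 11x^2 + 16x + 11), pattern 3+3; mod 19: f = (x^2 + x + 14)(x^2 + 9x + 7)(x^2 + 16x + 11), pattern 2+2+2; mod 37: f = (x + 3)(x + 29)(x^2 + 2x + 32)(x^2 + 28x + 6), pattern 2+2+1+1; mod 41: f = (x + 1)(x + 2)(x + 32)(x^3 + 35x^2 + 16x + 2), pattern 3+1+1+1; mod 113: f = (x + 20)(x + 40)(x + 43)(x + 44)(x^2 + 67x + 48), pattern 2+1+1+1+1. No other pattern occurs in this range, so the set of observed cycle types is {6, 3+2+1, 4+2, 3+3, 2+2+2, 2+2+1+1, 3+1+1+1, 2+1+1+1+1}. The candidates containing elements of all these cycle types are (S_3 x S_3) : C_2 (6T13) of order 72, S_6 (6T16) of order 720; the others are excluded. The observed types are precisely the cycle types that occur in (S_3 x S_3) : C_2 (6T13) (apart from the identity). Each of the other remaining candidates has further cycle types, and by the Chebotarev density theorem the matching factorization patterns would occur for a proportion of primes equal to their share of the group: S_6 (6T16) additionally contains elements of type 5+1, 4+1+1 (234 of its 720 elements, about 32% of primes). None of the 29 primes tested shows any such pattern (for each of these groups the chance of that is below 10^-4), which rules them out. Hence G = (S_3 x S_3) : C_2 (6T13), of order 72. The Galois group (S_3 x S_3) : C_2 (6T13) has order 72, so the splitting field has degree 72 over Q.

72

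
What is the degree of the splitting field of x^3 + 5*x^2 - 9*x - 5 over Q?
3

The degree of the splitting field over Q equals the order of the Galois group, so first determine the group. The polynomial is an irreducible cubic over Q and its discriminant is 10816 = 104^2, a perfect square. For an irreducible cubic, a square discriminant forces the Galois group to be A_3, the cyclic group of order 3. The Galois group C_3 (3T1) has order 3, so the splitting field has degree 3 over Q.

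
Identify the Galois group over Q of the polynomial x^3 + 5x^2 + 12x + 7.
The polynomial is an irreducible cubic over Q and its discriminant is -575, which is not a perfect square. For an irreducible cubic, a non-square discriminant gives Galois group S_3.

3T2: S_3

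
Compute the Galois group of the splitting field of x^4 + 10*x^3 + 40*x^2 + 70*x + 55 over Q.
The polynomial is an irreducible quartic over Q and its discriminant is 512000, which is not a perfect square, so the Galois group is not contained in A_4. The resolvent cubic y^3 - 40*y^2 + 480*y - 1600 has exactly one rational root, so the Galois group is C_4 or D_4. The quartic becomes reducible over Q(sqrt(disc)), so the group is C_4.

4T1: C_4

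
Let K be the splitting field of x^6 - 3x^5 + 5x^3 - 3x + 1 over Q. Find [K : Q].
6

The degree of the splitting field over Q equals the order of the Galois group, so first determine the group. The polynomial f is an irreducible sextic over Q, so G = Gal(f/Q) is one of the 16 transitive subgroups 6T1, ..., 6T16 of S_6. The discriminant of f is -34992, which is not a perfect square, so G is not contained in A_6. The transitive groups of degree 6 not contained in A_6 are: C_6 (6T1, order 6), S_3 (6T2, order 6), D_6 (6T3, order 12), C_3 x S_3 (6T5, order 18), A_4 x C_2 (6T6, order 24), S_4 (6T8, order 24), S_3 x S_3 (6T9, order 36), S_4 x C_2 (6T11, order 48), (S_3 x S_3) : C_2 (6T13, order 72), PGL(2,5) (6T14, order 120), S_6 (6T16, order 720). By Dedekind's theorem, for a prime p not dividing disc(f) the degrees of the irreducible factors of f mod p form the cycle type of an element of G. Factoring f modulo the 23 such primes p <= 97 (skipping 2, 3, which divide the discriminant), each new pattern first appears at: mod 5: f = (x^2 + x + 1)(x^2 + 2x + 3)(x^2 + 4x + 2), pattern 2+2+2; mod 7: f = (x^3 + x^2 + 3x + 1)(x^3 + 3x^2 + x + 1), pattern 3+3; mod 31: f = (x + 3)(x + 7)(x + 9)(x + 21)(x + 23)(x + 27), pattern 1+1+1+1+1+1. No other pattern occurs in this range, so the set of observed cycle types is {2+2+2, 3+3, 1+1+1+1+1+1}. The candidates containing elements of all these cycle types are C_6 (6T1) of order 6, S_3 (6T2) of order 6, D_6 (6T3) of order 12, C_3 x S_3 (6T5) of order 18, A_4 x C_2 (6T6) of order 24, S_4 (6T8) of order 24, S_3 x S_3 (6T9) of order 36, S_4 x C_2 (6T11) of order 48, (S_3 x S_3) : C_2 (6T13) of order 72, PGL(2,5) (6T14) of order 120, S_6 (6T16) of order 720; the others are excluded. The observed types are precisely the cycle types that occur in S_3 (6T2). Each of the other remaining candidates has further cycle types, and by the Chebotarev density theorem the matching factorization patterns would occur for a proportion of primes equal to their share of the group: C_6 (6T1) additionally contains elements of type 6 (2 of its 6 elements, about 33% of primes); D_6 (6T3) additionally contains elements of type 6, 2+2+1+1 (5 of its 12 elements, about 42% of primes); C_3 x S_3 (6T5) additionally contains elements of type 6, 3+1+1+1 (10 of its 18 elements, about 56% of primes); A_4 x C_2 (6T6) additionally contains elements of type 6, 2+2+1+1, 2+1+1+1+1 (14 of its 24 elements, about 58% of primes); S_4 (6T8) additionally contains elements of type 4+1+1, 2+2+1+1 (9 of its 24 elements, about 38% of primes); S_3 x S_3 (6T9) additionally contains elements of type 6, 3+1+1+1, 2+2+1+1 (25 of its 36 elements, about 69% of primes); S_4 x C_2 (6T11) additionally contains elements of type 6, 4+2, 4+1+1, 2+2+1+1, 2+1+1+1+1 (32 of its 48 elements, about 67% of primes); (S_3 x S_3) : C_2 (6T13) additionally contains elements of type 6, 4+2, 3+2+1, 3+1+1+1, 2+2+1+1, 2+1+1+1+1 (61 of its 72 elements, about 85% of primes); PGL(2,5) (6T14) additionally contains elements of type 6, 5+1, 4+1+1, 2+2+1+1 (89 of its 120 elements, about 74% of primes); S_6 (6T16) additionally contains elements of type 6, 5+1, 4+2, 4+1+1, 3+2+1, 3+1+1+1, 2+2+1+1, 2+1+1+1+1 (664 of its 720 elements, about 92% of primes). None of the 23 primes tested shows any such pattern (for each of these groups the chance of that is below 10^-4), which rules them out. Hence G = S_3 (6T2), of order 6. The Galois group S_3 (6T2) has order 6, so the splitting field has degree 6 over Q.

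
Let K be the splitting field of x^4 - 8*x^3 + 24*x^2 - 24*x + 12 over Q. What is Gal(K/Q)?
A_4 (order 12)

The polynomial is an irreducible quartic over Q and its discriminant is 331776 = 576^2, a perfect square, so the Galois group is contained in A_4. The resolvent cubic y^3 - 24*y^2 + 144*y - 192 is irreducible over Q. An irreducible resolvent with square discriminant gives A_4.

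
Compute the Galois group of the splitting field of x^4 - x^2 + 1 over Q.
The polynomial is an irreducible quartic over Q and its discriminant is 144 = 12^2, a perfect square, so the Galois group is contained in A_4. The resolvent cubic y^3 + y^2 - 4*y - 4 splits completely over Q, which gives the Klein four-group V_4.

V_4 (also written V4)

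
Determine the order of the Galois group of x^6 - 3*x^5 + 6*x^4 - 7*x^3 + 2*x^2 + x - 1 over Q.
24

The degree of the splitting field over Q equals the order of the Galois group, so first determine the group. The polynomial f is an irreducible sextic over Q, so G = Gal(f/Q) is one of the 16 transitive subgroups 6T1, ..., 6T16 of S_6. The discriminant of f is 810448, which is not a perfect square, so G is not contained in A_6. The transitive groups of degree 6 not contained in A_6 are: C_6 (6T1, order 6), S_3 (6T2, order 6), D_6 (6T3, order 12), C_3 x S_3 (6T5, order 18), A_4 x C_2 (6T6, order 24), S_4 (6T8, order 24), S_3 x S_3 (6T9, order 36), S_4 x C_2 (6T11, order 48), (S_3 x S_3) : C_2 (6T13, order 72), PGL(2,5) (6T14, order 120), S_6 (6T16, order 720). By Dedekind's theorem, for a prime p not dividing disc(f) the degrees of the irreducible factors of f mod p form the cycle type of an element of G. Factoring f modulo the 22 such primes p <= 89 (skipping 2, 37, which divide the discriminant), each new pattern first appears at: mod 3: f = (x^3 + x^2 + x + 2)(x^3 + 2x^2 + 1), pattern 3+3; mod 5: f = (x^2 + 3)(x^2 + 3x + 4)(x^2 + 4x + 2), pattern 2+2+2; mod 17: f = (x + 1)(x + 15)(x^4 + 15x^3 + 6x^2 + 12x + 9), pattern 4+1+1; mod 67: f = (x + 4)(x + 62)(x^2 + 66x + 40)(x^2 + 66x + 50), pattern 2+2+1+1. No other pattern occurs in this range, so the set of observed cycle types is {3+3, 2+2+2, 4+1+1, 2+2+1+1}. The candidates containing elements of all these cycle types are S_4 (6T8) of order 24, S_4 x C_2 (6T11) of order 48, PGL(2,5) (6T14) of order 120, S_6 (6T16) of order 720; the others are excluded. The observed types are precisely the cycle types that occur in S_4 (6T8) (apart from the identity). Each of the other remaining candidates has further cycle types, and by the Chebotarev density theorem the matching factorization patterns would occur for a proportion of primes equal to their share of the group: S_4 x C_2 (6T11) additionally contains elements of type 6, 4+2, 2+1+1+1+1 (17 of its 48 elements, about 35% of primes); PGL(2,5) (6T14) additionally contains elements of type 6, 5+1 (44 of its 120 elements, about 37% of primes); S_6 (6T16) additionally contains elements of type 6, 5+1, 4+2, 3+2+1, 3+1+1+1, 2+1+1+1+1 (529 of its 720 elements, about 73% of primes). None of the 22 primes tested shows any such pattern (for each of these groups the chance of that is below 10^-4), which rules them out. Hence G = S_4 (6T8), of order 24. The Galois group S_4 (6T8) has order 24, so the splitting field has degree 24 over Q.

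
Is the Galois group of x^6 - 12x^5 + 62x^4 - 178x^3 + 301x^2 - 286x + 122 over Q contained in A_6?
No

The polynomial is irreducible of degree 6 over Q. Its discriminant is -187648, which is not a perfect square. A Galois group lies in the alternating group exactly when the discriminant is a square in Q, so the Galois group ((S_3 x S_3) : C_2) is not contained in A_6.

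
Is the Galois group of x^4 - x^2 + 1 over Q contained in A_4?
The polynomial is irreducible of degree 4 over Q. Its discriminant is 144 = 12^2, a perfect square. A Galois group lies in the alternating group exactly when the discriminant is a square in Q, so the Galois group (V_4) is contained in A_4.

Yes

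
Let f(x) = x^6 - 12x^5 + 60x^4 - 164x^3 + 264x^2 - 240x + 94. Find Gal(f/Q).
S_3 x S_3 (order 36)

The polynomial f is an irreducible sextic over Q, so G = Gal(f/Q) is one of the 16 transitive subgroups 6T1, ..., 6T16 of S_6. The discriminant of f is 40310784, which is not a perfect square, so G is not contained in A_6. The transitive groups of degree 6 not contained in A_6 are: C_6 (6T1, order 6), S_3 (6T2, order 6), D_6 (6T3, order 12), C_3 x S_3 (6T5, order 18), A_4 x C_2 (6T6, order 24), S_4 (6T8, order 24), S_3 x S_3 (6T9, order 36), S_4 x C_2 (6T11, order 48), (S_3 x S_3) : C_2 (6T13, order 72), PGL(2,5) (6T14, order 120), S_6 (6T16, order 720). By Dedekind's theorem, for a prime p not dividing disc(f) the degrees of the irreducible factors of f mod p form the cycle type of an element of G. Factoring f modulo the 14 such primes p <= 53 (skipping 2, 3, which divide the discriminant), each new pattern first appears at: mod 5: f = (x + 1)(x + 2)(x^2 + 2x + 3)(x^2 + 3x + 4), pattern 2+2+1+1; mod 7: f = (x^6 + 2x^5 + 4x^4 + 4x^3 + 5x^2 + 5x + 3), pattern 6; mod 19: f = (x + 8)(x + 11)(x + 13)(x^3 + 13x^2 + 12x + 14), pattern 3+1+1+1; mod 31: f = (x^2 + 8x + 4)(x^2 + 17x + 20)(x^2 + 25x + 19), pattern 2+2+2; mod 43: f = (x^3 + 37x^2 + 12x + 26)(x^3 + 37x^2 + 12x + 40), pattern 3+3. No other pattern occurs in this range, so the set of observed cycle types is {2+2+1+1, 6, 3+1+1+1, 2+2+2, 3+3}. The candidates containing elements of all these cycle types are S_3 x S_3 (6T9) of order 36, (S_3 x S_3) : C_2 (6T13) of order 72, S_6 (6T16) of order 720; the others are excluded. The observed types are precisely the cycle types that occur in S_3 x S_3 (6T9) (apart from the identity). Each of the other remaining candidates has further cycle types, and by the Chebotarev density theorem the matching factorization patterns would occur for a proportion of primes equal to their share of the group: (S_3 x S_3) : C_2 (6T13) additionally contains elements of type 4+2, 3+2+1, 2+1+1+1+1 (36 of its 72 elements, about 50% of primes); S_6 (6T16) additionally contains elements of type 5+1, 4+2, 4+1+1, 3+2+1, 2+1+1+1+1 (459 of its 720 elements, about 64% of primes). None of the 14 primes tested shows any such pattern (for each of these groups the chance of that is below 10^-4), which rules them out. Hence G = S_3 x S_3 (6T9), of order 36.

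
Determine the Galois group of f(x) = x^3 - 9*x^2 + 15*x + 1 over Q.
3T1: C_3

The polynomial is an irreducible cubic over Q and its discriminant is 5184 = 72^2, a perfect square. For an irreducible cubic, a square discriminant forces the Galois group to be A_3, the cyclic group of order 3.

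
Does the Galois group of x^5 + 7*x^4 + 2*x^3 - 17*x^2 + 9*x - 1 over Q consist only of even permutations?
Yes

The polynomial is irreducible of degree 5 over Q. Its discriminant is 7745089 = 2783^2, a perfect square. A Galois group lies in the alternating group exactly when the discriminant is a square in Q, so the Galois group (C_5) is contained in A_5.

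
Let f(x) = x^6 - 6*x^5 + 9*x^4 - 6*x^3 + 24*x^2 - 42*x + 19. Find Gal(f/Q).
A_4 x C_2

The polynomial f is an irreducible sextic over Q, so G = Gal(f/Q) is one of the 16 transitive subgroups 6T1, ..., 6T16 of S_6. The discriminant of f is -11156429376, which is not a perfect square, so G is not contained in A_6. The transitive groups of degree 6 not contained in A_6 are: C_6 (6T1, order 6), S_3 (6T2, order 6), D_6 (6T3, order 12), C_3 x S_3 (6T5, order 18), A_4 x C_2 (6T6, order 24), S_4 (6T8, order 24), S_3 x S_3 (6T9, order 36), S_4 x C_2 (6T11, order 48), (S_3 x S_3) : C_2 (6T13, order 72), PGL(2,5) (6T14, order 120), S_6 (6T16, order 720). By Dedekind's theorem, for a prime p not dividing disc(f) the degrees of the irreducible factors of f mod p form the cycle type of an element of G. Factoring f modulo the 33 such primes p <= 149 (skipping 2, 3, which divide the discriminant), each new pattern first appears at: mod 5: f = (x^3 + x + 4)(x^3 + 4x^2 + 3x + 1), pattern 3+3; mod 7: f = (x^6 + x^5 + 2x^4 + x^3 + 3x^2 + 5), pattern 6; mod 17: f = (x + 11)(x + 12)(x^2 + x + 6)(x^2 + 4x + 7), pattern 2+2+1+1; mod 19: f = (x)(x + 3)(x + 6)(x + 12)(x^2 + 11x + 13), pattern 2+1+1+1+1; mod 71: f = (x^2 + 30x + 28)(x^2 + 48x + 33)(x^2 + 58x + 19), pattern 2+2+2. No other pattern occurs in this range, so the set of observed cycle types is {3+3, 6, 2+2+1+1, 2+1+1+1+1, 2+2+2}. The candidates containing elements of all these cycle types are A_4 x C_2 (6T6) of order 24, S_4 x C_2 (6T11) of order 48, (S_3 x S_3) : C_2 (6T13) of order 72, S_6 (6T16) of order 720; the others are excluded. The observed types are precisely the cycle types that occur in A_4 x C_2 (6T6) (apart from the identity). Each of the other remaining candidates has further cycle types, and by the Chebotarev density theorem the matching factorization patterns would occur for a proportion of primes equal to their share of the group: S_4 x C_2 (6T11) additionally contains elements of type 4+2, 4+1+1 (12 of its 48 elements, about 25% of primes); (S_3 x S_3) : C_2 (6T13) additionally contains elements of type 4+2, 3+2+1, 3+1+1+1 (34 of its 72 elements, about 47% of primes); S_6 (6T16) additionally contains elements of type 5+1, 4+2, 4+1+1, 3+2+1, 3+1+1+1 (484 of its 720 elements, about 67% of primes). None of the 33 primes tested shows any such pattern (for each of these groups the chance of that is below 10^-4), which rules them out. Hence G = A_4 x C_2 (6T6), of order 24.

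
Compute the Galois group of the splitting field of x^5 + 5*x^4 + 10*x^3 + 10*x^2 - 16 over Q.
5T2: D_5

The polynomial f is an irreducible quintic over Q, so G = Gal(f/Q) is a transitive subgroup of S_5: one of C_5 (5T1, order 5), D_5 (5T2, order 10), F_20 (5T3, order 20), A_5 (5T4, order 60) or S_5 (5T5, order 120). The discriminant of f is 64000000 = 8000^2, a perfect square, so G is contained in A_5. The transitive groups of degree 5 contained in A_5 are: C_5 (5T1, order 5), D_5 (5T2, order 10), A_5 (5T4, order 60). By Dedekind's theorem, for a prime p not dividing disc(f) the degrees of the irreducible factors of f mod p form the cycle type of an element of G. Factoring f modulo the 23 such primes p <= 97 (skipping 2, 5, which divide the discriminant), each new pattern first appears at: mod 3: f = (x + 1)(x^2 + 1)(x^2 + x + 2), pattern 2+2+1; mod 7: f = (x^5 + 5x^4 + 3x^3 + 3x^2 + 5), pattern 5. No other pattern occurs in this range, so the set of observed cycle types is {2+2+1, 5}. The candidates containing elements of all these cycle types are D_5 (5T2) of order 10, A_5 (5T4) of order 60; the others are excluded. The observed types are precisely the cycle types that occur in D_5 (5T2) (apart from the identity). Each of the other remaining candidates has further cycle types, and by the Chebotarev density theorem the matching factorization patterns would occur for a proportion of primes equal to their share of the group: A_5 (5T4) additionally contains elements of type 3+1+1 (20 of its 60 elements, about 33% of primes). None of the 23 primes tested shows any such pattern (for each of these groups the chance of that is below 10^-4), which rules them out. Hence G = D_5 (5T2), of order 10.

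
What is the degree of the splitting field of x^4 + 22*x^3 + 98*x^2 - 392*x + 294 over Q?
12

The degree of the splitting field over Q equals the order of the Galois group, so first determine the group. The polynomial is an irreducible quartic over Q and its discriminant is 1058591296 = 32536^2, a perfect square, so the Galois group is contained in A_4. The resolvent cubic y^3 - 98*y^2 - 9800*y - 180712 is irreducible over Q. An irreducible resolvent with square discriminant gives A_4. The Galois group A_4 (4T4) has order 12, so the splitting field has degree 12 over Q.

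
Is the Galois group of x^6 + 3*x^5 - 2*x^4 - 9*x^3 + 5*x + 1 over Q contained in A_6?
No

The polynomial is irreducible of degree 6 over Q. Its discriminant is 810448, which is not a perfect square. A Galois group lies in the alternating group exactly when the discriminant is a square in Q, so the Galois group (S_3) is not contained in A_6.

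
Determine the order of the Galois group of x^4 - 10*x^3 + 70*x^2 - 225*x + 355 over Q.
4

The degree of the splitting field over Q equals the order of the Galois group, so first determine the group. The polynomial is an irreducible quartic over Q and its discriminant is 660675125, which is not a perfect square, so the Galois group is not contained in A_4. The resolvent cubic y^3 - 70*y^2 + 830*y + 13275 has exactly one rational root, so the Galois group is C_4 or D_4. The quartic becomes reducible over Q(sqrt(disc)), so the group is C_4. The Galois group C_4 (4T1) has order 4, so the splitting field has degree 4 over Q.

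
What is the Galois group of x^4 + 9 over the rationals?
The polynomial is an irreducible quartic over Q and its discriminant is 186624 = 432^2, a perfect square, so the Galois group is contained in A_4. The resolvent cubic y^3 - 36*y splits completely over Q, which gives the Klein four-group V_4.

V_4, the Klein four-group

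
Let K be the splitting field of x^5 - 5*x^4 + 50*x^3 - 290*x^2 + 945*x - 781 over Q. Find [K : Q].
60

The degree of the splitting field over Q equals the order of the Galois group, so first determine the group. The polynomial f is an irreducible quintic over Q, so G = Gal(f/Q) is a transitive subgroup of S_5: one of C_5 (5T1, order 5), D_5 (5T2, order 10), F_20 (5T3, order 20), A_5 (5T4, order 60) or S_5 (5T5, order 120). The discriminant of f is 9333105664000000 = 96608000^2, a perfect square, so G is contained in A_5. The transitive groups of degree 5 contained in A_5 are: C_5 (5T1, order 5), D_5 (5T2, order 10), A_5 (5T4, order 60). By Dedekind's theorem, for a prime p not dividing disc(f) the degrees of the irreducible factors of f mod p form the cycle type of an element of G. Factoring f modulo the 2 such primes p <= 7 (skipping 2, 5, which divide the discriminant), each new pattern first appears at: mod 3: f = (x^5 + x^4 + 2x^3 + x^2 + 2), pattern 5; mod 7: f = (x + 1)(x + 5)(x^3 + 3x^2 + 6x + 2), pattern 3+1+1. No other pattern occurs in this range, so the set of observed cycle types is {5, 3+1+1}. Among the candidates above, the only group containing elements of all these cycle types is A_5 (5T4) — each of C_5 (5T1), D_5 (5T2) lacks at least one of them. Hence G = A_5 (5T4), of order 60. The Galois group A_5 (5T4) has order 60, so the splitting field has degree 60 over Q.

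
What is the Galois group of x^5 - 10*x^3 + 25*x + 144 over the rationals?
The polynomial f is an irreducible quintic over Q, so G = Gal(f/Q) is a transitive subgroup of S_5: one of C_5 (5T1, order 5), D_5 (5T2, order 10), F_20 (5T3, order 20), A_5 (5T4, order 60) or S_5 (5T5, order 120). The discriminant of f is 1327104000000 = 1152000^2, a perfect square, so G is contained in A_5. The transitive groups of degree 5 contained in A_5 are: C_5 (5T1, order 5), D_5 (5T2, order 10), A_5 (5T4, order 60). By Dedekind's theorem, for a prime p not dividing disc(f) the degrees of the irreducible factors of f mod p form the cycle type of an element of G. Factoring f modulo the 23 such primes p <= 101 (skipping 2, 3, 5, which divide the discriminant), each new pattern first appears at: mod 7: f = (x^5 + 4x^3 + 4x + 4), pattern 5; mod 17: f = (x + 4)(x^2 + 14x + 1)(x^2 + 16x + 2), pattern 2+2+1. No other pattern occurs in this range, so the set of observed cycle types is {5, 2+2+1}. The candidates containing elements of all these cycle types are D_5 (5T2) of order 10, A_5 (5T4) of order 60; the others are excluded. The observed types are precisely the cycle types that occur in D_5 (5T2) (apart from the identity). Each of the other remaining candidates has further cycle types, and by the Chebotarev density theorem the matching factorization patterns would occur for a proportion of primes equal to their share of the group: A_5 (5T4) additionally contains elements of type 3+1+1 (20 of its 60 elements, about 33% of primes). None of the 23 primes tested shows any such pattern (for each of these groups the chance of that is below 10^-4), which rules them out. Hence G = D_5 (5T2), of order 10.

5T2: D_5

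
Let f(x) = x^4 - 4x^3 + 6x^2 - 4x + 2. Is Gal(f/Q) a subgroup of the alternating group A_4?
Yes

The polynomial is irreducible of degree 4 over Q. Its discriminant is 256 = 16^2, a perfect square. A Galois group lies in the alternating group exactly when the discriminant is a square in Q, so the Galois group (V_4) is contained in A_4.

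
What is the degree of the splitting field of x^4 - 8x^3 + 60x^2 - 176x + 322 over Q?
The degree of the splitting field over Q equals the order of the Galois group, so first determine the group. The polynomial is an irreducible quartic over Q and its discriminant is 1088391168, which is not a perfect square, so the Galois group is not contained in A_4. The resolvent cubic y^3 - 60*y^2 + 120*y + 25696 has exactly one rational root, so the Galois group is C_4 or D_4. The quartic becomes reducible over Q(sqrt(disc)), so the group is C_4. The Galois group C_4 (4T1) has order 4, so the splitting field has degree 4 over Q.

4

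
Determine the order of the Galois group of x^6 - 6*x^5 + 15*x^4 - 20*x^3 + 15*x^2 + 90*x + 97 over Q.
72

The degree of the splitting field over Q equals the order of the Galois group, so first determine the group. The polynomial f is an irreducible sextic over Q, so G = Gal(f/Q) is one of the 16 transitive subgroups 6T1, ..., 6T16 of S_6. The discriminant of f is -9727331052552192, which is not a perfect square, so G is not contained in A_6. The transitive groups of degree 6 not contained in A_6 are: C_6 (6T1, order 6), S_3 (6T2, order 6), D_6 (6T3, order 12), C_3 x S_3 (6T5, order 18), A_4 x C_2 (6T6, order 24), S_4 (6T8, order 24), S_3 x S_3 (6T9, order 36), S_4 x C_2 (6T11, order 48), (S_3 x S_3) : C_2 (6T13, order 72), PGL(2,5) (6T14, order 120), S_6 (6T16, order 720). By Dedekind's theorem, for a prime p not dividing disc(f) the degrees of the irreducible factors of f mod p form the cycle type of an element of G. Factoring f modulo the 27 such primes p <= 127 (skipping 2, 3, 17, 43, which divide the discriminant), each new pattern first appears at: mod 5: f = (x^6 + 4x^5 + 2), pattern 6; mod 7: f = (x + 4)(x^2 + 4x + 5)(x^3 + x + 1), pattern 3+2+1; mod 11: f = (x^2 + 2x + 5)(x^4 + 3x^3 + 4x^2 + x + 4), pattern 4+2; mod 13: f = (x + 6)(x + 9)(x^2 + 11)(x^2 + 5x + 5), pattern 2+2+1+1; mod 61: f = (x + 3)(x + 7)(x + 19)(x + 41)(x^2 + 46x + 31), pattern 2+1+1+1+1; mod 97: f = (x)(x + 19)(x + 23)(x^3 + 49x^2 + 42x + 83), pattern 3+1+1+1; mod 113: f = (x^2 + 6x + 33)(x^2 + 13x + 48)(x^2 + 88x + 105), pattern 2+2+2; mod 127: f = (x^3 + 46x^2 + 75x + 22)(x^3 + 75x^2 + 46x + 91), pattern 3+3. No other pattern occurs in this range, so the set of observed cycle types is {6, 3+2+1, 4+2, 2+2+1+1, 2+1+1+1+1, 3+1+1+1, 2+2+2, 3+3}. The candidates containing elements of all these cycle types are (S_3 x S_3) : C_2 (6T13) of order 72, S_6 (6T16) of order 720; the others are excluded. The observed types are precisely the cycle types that occur in (S_3 x S_3) : C_2 (6T13) (apart from the identity). Each of the other remaining candidates has further cycle types, and by the Chebotarev density theorem the matching factorization patterns would occur for a proportion of primes equal to their share of the group: S_6 (6T16) additionally contains elements of type 5+1, 4+1+1 (234 of its 720 elements, about 32% of primes). None of the 27 primes tested shows any such pattern (for each of these groups the chance of that is below 10^-4), which rules them out. Hence G = (S_3 x S_3) : C_2 (6T13), of order 72. The Galois group (S_3 x S_3) : C_2 (6T13) has order 72, so the splitting field has degree 72 over Q.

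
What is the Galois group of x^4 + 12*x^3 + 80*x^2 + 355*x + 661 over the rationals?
The polynomial is an irreducible quartic over Q and its discriminant is 1813909, which is not a perfect square, so the Galois group is not contained in A_4. The resolvent cubic y^3 - 80*y^2 + 1616*y - 9689 is irreducible over Q. An irreducible resolvent with non-square discriminant gives S_4.

S_4 (order 24)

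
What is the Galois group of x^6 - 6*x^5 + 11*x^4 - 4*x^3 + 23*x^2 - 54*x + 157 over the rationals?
The polynomial f is an irreducible sextic over Q, so G = Gal(f/Q) is one of the 16 transitive subgroups 6T1, ..., 6T16 of S_6. The discriminant of f is -5497558138880000, which is not a perfect square, so G is not contained in A_6. The transitive groups of degree 6 not contained in A_6 are: C_6 (6T1, order 6), S_3 (6T2, order 6), D_6 (6T3, order 12), C_3 x S_3 (6T5, order 18), A_4 x C_2 (6T6, order 24), S_4 (6T8, order 24), S_3 x S_3 (6T9, order 36), S_4 x C_2 (6T11, order 48), (S_3 x S_3) : C_2 (6T13, order 72), PGL(2,5) (6T14, order 120), S_6 (6T16, order 720). By Dedekind's theorem, for a prime p not dividing disc(f) the degrees of the irreducible factors of f mod p form the cycle type of an element of G. Factoring f modulo the 22 such primes p <= 89 (skipping 2, 5, which divide the discriminant), each new pattern first appears at: mod 3: f = (x^3 + x^2 + x + 2)(x^3 + 2x^2 + 2x + 2), pattern 3+3; mod 7: f = (x^2 + 2)(x^2 + 3x + 6)(x^2 + 5x + 2), pattern 2+2+2; mod 13: f = (x + 4)(x + 7)(x^4 + 9x^3 + x^2 + 6x + 7), pattern 4+1+1; mod 43: f = (x + 18)(x + 23)(x^2 + 41x + 17)(x^2 + 41x + 41), pattern 2+2+1+1. No other pattern occurs in this range, so the set of observed cycle types is {3+3, 2+2+2, 4+1+1, 2+2+1+1}. The candidates containing elements of all these cycle types are S_4 (6T8) of order 24, S_4 x C_2 (6T11) of order 48, PGL(2,5) (6T14) of order 120, S_6 (6T16) of order 720; the others are excluded. The observed types are precisely the cycle types that occur in S_4 (6T8) (apart from the identity). Each of the other remaining candidates has further cycle types, and by the Chebotarev density theorem the matching factorization patterns would occur for a proportion of primes equal to their share of the group: S_4 x C_2 (6T11) additionally contains elements of type 6, 4+2, 2+1+1+1+1 (17 of its 48 elements, about 35% of primes); PGL(2,5) (6T14) additionally contains elements of type 6, 5+1 (44 of its 120 elements, about 37% of primes); S_6 (6T16) additionally contains elements of type 6, 5+1, 4+2, 3+2+1, 3+1+1+1, 2+1+1+1+1 (529 of its 720 elements, about 73% of primes). None of the 22 primes tested shows any such pattern (for each of these groups the chance of that is below 10^-4), which rules them out. Hence G = S_4 (6T8), of order 24.

S_4 (order 24)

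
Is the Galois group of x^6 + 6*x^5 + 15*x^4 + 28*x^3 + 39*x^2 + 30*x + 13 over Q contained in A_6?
The polynomial is irreducible of degree 6 over Q. Its discriminant is 1289945088, which is not a perfect square. A Galois group lies in the alternating group exactly when the discriminant is a square in Q, so the Galois group (S_3 x S_3) is not contained in A_6.

No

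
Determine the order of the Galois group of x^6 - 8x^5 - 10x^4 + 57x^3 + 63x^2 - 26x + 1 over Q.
The degree of the splitting field over Q equals the order of the Galois group, so first determine the group. The polynomial f is an irreducible sextic over Q, so G = Gal(f/Q) is one of the 16 transitive subgroups 6T1, ..., 6T16 of S_6. The discriminant of f is 3646117689361 = 1909481^2, a perfect square, so G is contained in A_6. The transitive groups of degree 6 contained in A_6 are: A_4 (6T4, order 12), S_4 (6T7, order 24), (C_3 x C_3) : C_4 (6T10, order 36), PSL(2,5) (6T12, order 60), A_6 (6T15, order 360). By Dedekind's theorem, for a prime p not dividing disc(f) the degrees of the irreducible factors of f mod p form the cycle type of an element of G. Factoring f modulo the 21 such primes p <= 83 (skipping 7, 19, which divide the discriminant), each new pattern first appears at: mod 2: f = (x + 1)(x^5 + x^4 + x^3 + x + 1), pattern 5+1; mod 11: f = (x^3 + 4x^2 + 3x + 6)(x^3 + 10x^2 + 2x + 2), pattern 3+3; mod 61: f = (x + 36)(x + 59)(x^2 + 40x + 1)(x^2 + 40x + 11), pattern 2+2+1+1. No other pattern occurs in this range, so the set of observed cycle types is {5+1, 3+3, 2+2+1+1}. The candidates containing elements of all these cycle types are PSL(2,5) (6T12) of order 60, A_6 (6T15) of order 360; the others are excluded. The observed types are precisely the cycle types that occur in PSL(2,5) (6T12) (apart from the identity). Each of the other remaining candidates has further cycle types, and by the Chebotarev density theorem the matching factorization patterns would occur for a proportion of primes equal to their share of the group: A_6 (6T15) additionally contains elements of type 4+2, 3+1+1+1 (130 of its 360 elements, about 36% of primes). None of the 21 primes tested shows any such pattern (for each of these groups the chance of that is below 10^-4), which rules them out. Hence G = PSL(2,5) (6T12), of order 60. The Galois group PSL(2,5) (6T12) has order 60, so the splitting field has degree 60 over Q.

60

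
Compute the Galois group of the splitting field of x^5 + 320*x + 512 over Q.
A_5 (also written A5)

The polynomial f is an irreducible quintic over Q, so G = Gal(f/Q) is a transitive subgroup of S_5: one of C_5 (5T1, order 5), D_5 (5T2, order 10), F_20 (5T3, order 20), A_5 (5T4, order 60) or S_5 (5T5, order 120). The discriminant of f is 1073741824000000 = 32768000^2, a perfect square, so G is contained in A_5. The transitive groups of degree 5 contained in A_5 are: C_5 (5T1, order 5), D_5 (5T2, order 10), A_5 (5T4, order 60). By Dedekind's theorem, for a prime p not dividing disc(f) the degrees of the irreducible factors of f mod p form the cycle type of an element of G. Factoring f modulo the 2 such primes p <= 7 (skipping 2, 5, which divide the discriminant), each new pattern first appears at: mod 3: f = (x^5 + 2x + 2), pattern 5; mod 7: f = (x + 4)(x + 6)(x^3 + 4x^2 + 6x + 5), pattern 3+1+1. No other pattern occurs in this range, so the set of observed cycle types is {5, 3+1+1}. Among the candidates above, the only group containing elements of all these cycle types is A_5 (5T4) — each of C_5 (5T1), D_5 (5T2) lacks at least one of them. Hence G = A_5 (5T4), of order 60.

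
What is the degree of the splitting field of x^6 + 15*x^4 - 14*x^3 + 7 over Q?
120

The degree of the splitting field over Q equals the order of the Galois group, so first determine the group. The polynomial f is an irreducible sextic over Q, so G = Gal(f/Q) is one of the 16 transitive subgroups 6T1, ..., 6T16 of S_6. The discriminant of f is -5217636731328, which is not a perfect square, so G is not contained in A_6. The transitive groups of degree 6 not contained in A_6 are: C_6 (6T1, order 6), S_3 (6T2, order 6), D_6 (6T3, order 12), C_3 x S_3 (6T5, order 18), A_4 x C_2 (6T6, order 24), S_4 (6T8, order 24), S_3 x S_3 (6T9, order 36), S_4 x C_2 (6T11, order 48), (S_3 x S_3) : C_2 (6T13, order 72), PGL(2,5) (6T14, order 120), S_6 (6T16, order 720). By Dedekind's theorem, for a prime p not dividing disc(f) the degrees of the irreducible factors of f mod p form the cycle type of an element of G. Factoring f modulo the 21 such primes p <= 89 (skipping 2, 3, 7, which divide the discriminant), each new pattern first appears at: mod 5: f = (x^6 + x^3 + 2), pattern 6; mod 11: f = (x + 8)(x^5 + 3x^4 + 2x^3 + 3x^2 + 9x + 5), pattern 5+1; mod 13: f = (x + 8)(x + 10)(x^4 + 8x^3 + 12x^2 + x + 10), pattern 4+1+1; mod 23: f = (x + 10)(x + 12)(x^2 + 6x + 21)(x^2 + 18x + 20), pattern 2+2+1+1; mod 43: f = (x^3 + 5x^2 + 9x + 39)(x^3 + 38x^2 + 31x + 9), pattern 3+3; mod 61: f = (x^2 + 21x + 40)(x^2 + 45x + 58)(x^2 + 56x + 34), pattern 2+2+2. No other pattern occurs in this range, so the set of observed cycle types is {6, 5+1, 4+1+1, 2+2+1+1, 3+3, 2+2+2}. The candidates containing elements of all these cycle types are PGL(2,5) (6T14) of order 120, S_6 (6T16) of order 720; the others are excluded. The observed types are precisely the cycle types that occur in PGL(2,5) (6T14) (apart from the identity). Each of the other remaining candidates has further cycle types, and by the Chebotarev density theorem the matching factorization patterns would occur for a proportion of primes equal to their share of the group: S_6 (6T16) additionally contains elements of type 4+2, 3+2+1, 3+1+1+1, 2+1+1+1+1 (265 of its 720 elements, about 37% of primes). None of the 21 primes tested shows any such pattern (for each of these groups the chance of that is below 10^-4), which rules them out. Hence G = PGL(2,5) (6T14), of order 120. The Galois group PGL(2,5) (6T14) has order 120, so the splitting field has degree 120 over Q.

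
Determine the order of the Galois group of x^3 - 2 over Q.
6

The degree of the splitting field over Q equals the order of the Galois group, so first determine the group. The polynomial is an irreducible cubic over Q and its discriminant is -108, which is not a perfect square. For an irreducible cubic, a non-square discriminant gives Galois group S_3. The Galois group S_3 (3T2) has order 6, so the splitting field has degree 6 over Q.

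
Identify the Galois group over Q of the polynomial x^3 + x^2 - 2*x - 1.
C_3 (order 3)

The polynomial is an irreducible cubic over Q and its discriminant is 49 = 7^2, a perfect square. For an irreducible cubic, a square discriminant forces the Galois group to be A_3, the cyclic group of order 3.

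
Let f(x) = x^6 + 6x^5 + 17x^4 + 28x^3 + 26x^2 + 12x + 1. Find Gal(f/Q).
The polynomial f is an irreducible sextic over Q, so G = Gal(f/Q) is one of the 16 transitive subgroups 6T1, ..., 6T16 of S_6. The discriminant of f is 153664 = 392^2, a perfect square, so G is contained in A_6. The transitive groups of degree 6 contained in A_6 are: A_4 (6T4, order 12), S_4 (6T7, order 24), (C_3 x C_3) : C_4 (6T10, order 36), PSL(2,5) (6T12, order 60), A_6 (6T15, order 360). By Dedekind's theorem, for a prime p not dividing disc(f) the degrees of the irreducible factors of f mod p form the cycle type of an element of G. Factoring f modulo the 33 such primes p <= 149 (skipping 2, 7, which divide the discriminant), each new pattern first appears at: mod 3: f = (x^3 + x^2 + 2x + 1)(x^3 + 2x^2 + x + 1), pattern 3+3; mod 13: f = (x + 3)(x + 12)(x^2 + 2x + 9)(x^2 + 2x + 12), pattern 2+2+1+1. No other pattern occurs in this range, so the set of observed cycle types is {3+3, 2+2+1+1}. The candidates containing elements of all these cycle types are A_4 (6T4) of order 12, S_4 (6T7) of order 24, (C_3 x C_3) : C_4 (6T10) of order 36, PSL(2,5) (6T12) of order 60, A_6 (6T15) of order 360; the others are excluded. The observed types are precisely the cycle types that occur in A_4 (6T4) (apart from the identity). Each of the other remaining candidates has further cycle types, and by the Chebotarev density theorem the matching factorization patterns would occur for a proportion of primes equal to their share of the group: S_4 (6T7) additionally contains elements of type 4+2 (6 of its 24 elements, about 25% of primes); (C_3 x C_3) : C_4 (6T10) additionally contains elements of type 4+2, 3+1+1+1 (22 of its 36 elements, about 61% of primes); PSL(2,5) (6T12) additionally contains elements of type 5+1 (24 of its 60 elements, about 40% of primes); A_6 (6T15) additionally contains elements of type 5+1, 4+2, 3+1+1+1 (274 of its 360 elements, about 76% of primes). None of the 33 primes tested shows any such pattern (for each of these groups the chance of that is below 10^-4), which rules them out. Hence G = A_4 (6T4), of order 12.

A_4 (also written A4)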